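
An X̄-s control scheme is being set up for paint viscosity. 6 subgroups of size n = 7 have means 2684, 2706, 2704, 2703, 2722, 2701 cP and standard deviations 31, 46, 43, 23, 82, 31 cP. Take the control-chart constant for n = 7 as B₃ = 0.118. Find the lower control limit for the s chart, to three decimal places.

5.035

s̄ = (31 + 46 + 43 + 23 + 82 + 31) / 6 = 42.6667
LCL_s = B₃·s̄ = 0.118 × 42.6667 = 5.0347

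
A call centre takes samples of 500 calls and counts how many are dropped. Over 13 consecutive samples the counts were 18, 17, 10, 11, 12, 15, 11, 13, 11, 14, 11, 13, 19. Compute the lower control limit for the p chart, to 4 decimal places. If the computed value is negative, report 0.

p̄ = Σdᵢ / (k·n) = 175 / (13 × 500) = 0.02692
LCL = p̄ − 3·√(p̄(1−p̄)/n) = 0.02692 − 3 × 0.00724 = 0.00521

0.0052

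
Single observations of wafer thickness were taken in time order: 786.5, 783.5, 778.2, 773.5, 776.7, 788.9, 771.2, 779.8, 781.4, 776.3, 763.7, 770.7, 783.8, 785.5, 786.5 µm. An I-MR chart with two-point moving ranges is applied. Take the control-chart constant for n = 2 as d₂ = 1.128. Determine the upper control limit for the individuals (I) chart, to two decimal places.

X̄ = (786.5 + 783.5 + 778.2 + 773.5 + 776.7 + 788.9 + 771.2 + 779.8 + 781.4 + 776.3 + 763.7 + 770.7 + 783.8 + 785.5 + 786.5) / 15 = 779.0800
Moving ranges: 3.0, 5.3, 4.7, 3.2, 12.2, 17.7, 8.6, 1.6, 5.1, 12.6, 7.0, 13.1, 1.7, 1.0; M̄R̄ = 96.8000 / 14 = 6.9143
UCL = X̄ + 3·M̄R̄/d₂ = 779.0800 + 3 × 6.9143 / 1.128 = 797.4691

797.47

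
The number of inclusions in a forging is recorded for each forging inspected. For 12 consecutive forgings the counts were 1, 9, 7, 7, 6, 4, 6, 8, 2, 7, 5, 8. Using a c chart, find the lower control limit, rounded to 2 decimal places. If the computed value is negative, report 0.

0.00

c̄ = (1 + 9 + 7 + 7 + 6 + 4 + 6 + 8 + 2 + 7 + 5 + 8) / 12 = 70 / 12 = 5.8333
LCL = c̄ − 3√c̄ = 5.8333 − 3 × 2.4152 = -1.4124 → 0 (cannot be negative)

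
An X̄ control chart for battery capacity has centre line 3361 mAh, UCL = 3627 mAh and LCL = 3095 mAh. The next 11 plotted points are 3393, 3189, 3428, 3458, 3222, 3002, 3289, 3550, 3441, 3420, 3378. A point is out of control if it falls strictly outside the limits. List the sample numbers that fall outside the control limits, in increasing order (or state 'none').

6

Compare each point to [3095, 3627]: sample 6 = 3002 < LCL.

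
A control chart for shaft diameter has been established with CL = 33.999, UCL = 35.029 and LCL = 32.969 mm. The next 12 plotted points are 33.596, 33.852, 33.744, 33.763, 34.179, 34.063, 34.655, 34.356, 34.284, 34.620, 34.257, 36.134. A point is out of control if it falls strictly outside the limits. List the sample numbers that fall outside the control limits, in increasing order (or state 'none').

12

Compare each point to [32.969, 35.029]: sample 12 = 36.134 > UCL.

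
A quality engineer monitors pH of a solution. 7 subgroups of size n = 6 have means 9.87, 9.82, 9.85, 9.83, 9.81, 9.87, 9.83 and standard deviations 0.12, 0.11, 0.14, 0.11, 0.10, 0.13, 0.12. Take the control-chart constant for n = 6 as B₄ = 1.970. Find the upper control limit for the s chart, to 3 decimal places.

0.234

s̄ = (0.12 + 0.11 + 0.14 + 0.11 + 0.10 + 0.13 + 0.12) / 7 = 0.1186
UCL_s = B₄·s̄ = 1.970 × 0.1186 = 0.2336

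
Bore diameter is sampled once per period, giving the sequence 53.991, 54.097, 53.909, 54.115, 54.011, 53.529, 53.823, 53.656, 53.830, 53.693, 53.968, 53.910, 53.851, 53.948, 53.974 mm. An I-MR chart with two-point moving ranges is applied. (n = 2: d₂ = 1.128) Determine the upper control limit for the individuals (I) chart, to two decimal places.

54.34

X̄ = (53.991 + 54.097 + 53.909 + 54.115 + 54.011 + 53.529 + 53.823 + 53.656 + 53.830 + 53.693 + 53.968 + 53.910 + 53.851 + 53.948 + 53.974) / 15 = 53.8870
Moving ranges: 0.106, 0.188, 0.206, 0.104, 0.482, 0.294, 0.167, 0.174, 0.137, 0.275, 0.058, 0.059, 0.097, 0.026; M̄R̄ = 2.3730 / 14 = 0.1695
UCL = X̄ + 3·M̄R̄/d₂ = 53.8870 + 3 × 0.1695 / 1.128 = 54.3378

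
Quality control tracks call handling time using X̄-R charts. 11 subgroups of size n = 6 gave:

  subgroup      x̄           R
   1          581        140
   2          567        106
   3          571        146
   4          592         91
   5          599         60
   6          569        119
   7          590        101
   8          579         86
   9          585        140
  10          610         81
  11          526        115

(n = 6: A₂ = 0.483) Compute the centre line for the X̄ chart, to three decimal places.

579.000

X̄̄ = (581 + 567 + 571 + 592 + 599 + 569 + 590 + 579 + 585 + 610 + 526) / 11 = 6369.0000 / 11 = 579.0000
CL = X̄̄ = 579.0000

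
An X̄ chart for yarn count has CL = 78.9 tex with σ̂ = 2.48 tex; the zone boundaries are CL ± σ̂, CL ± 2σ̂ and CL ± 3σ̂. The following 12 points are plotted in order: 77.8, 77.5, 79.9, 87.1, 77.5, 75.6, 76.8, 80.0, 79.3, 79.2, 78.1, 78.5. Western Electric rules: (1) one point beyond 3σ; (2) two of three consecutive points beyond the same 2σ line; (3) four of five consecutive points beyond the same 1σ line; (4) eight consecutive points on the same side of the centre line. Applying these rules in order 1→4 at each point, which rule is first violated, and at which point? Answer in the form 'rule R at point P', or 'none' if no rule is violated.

Zone of each point (C = within 1σ̂, B = 1σ̂–2σ̂, A = 2σ̂–3σ̂, * = beyond 3σ̂; sign = side of CL): 1:-C, 2:-C, 3:+C, 4:+*, 5:-C, 6:-B, 7:-C, 8:+C, 9:+C, 10:+C, 11:-C, 12:-C
Rule 1 (one point beyond the 3σ limits) is satisfied at point 4.

rule 1 at point 4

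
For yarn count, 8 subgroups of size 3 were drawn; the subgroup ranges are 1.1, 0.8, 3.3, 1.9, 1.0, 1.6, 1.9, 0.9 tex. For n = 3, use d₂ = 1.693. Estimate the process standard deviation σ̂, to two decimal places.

R̄ = (1.1 + 0.8 + 3.3 + 1.9 + 1.0 + 1.6 + 1.9 + 0.9) / 8 = 1.5625
σ̂ = R̄ / d₂ = 1.5625 / 1.693 = 0.9229

0.92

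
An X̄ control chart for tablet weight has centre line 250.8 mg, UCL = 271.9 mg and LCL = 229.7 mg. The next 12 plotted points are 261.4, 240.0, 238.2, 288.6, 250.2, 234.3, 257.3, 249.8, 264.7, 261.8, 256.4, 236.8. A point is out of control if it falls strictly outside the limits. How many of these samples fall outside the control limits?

1

Compare each point to [229.7, 271.9]: sample 4 = 288.6 > UCL.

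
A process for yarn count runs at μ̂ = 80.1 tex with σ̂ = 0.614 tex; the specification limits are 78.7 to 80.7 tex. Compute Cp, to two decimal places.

0.54

Cp = (USL − LSL) / (6σ̂) = (80.7 − 78.7) / (6 × 0.614) = 2.0000 / 3.6840 = 0.5429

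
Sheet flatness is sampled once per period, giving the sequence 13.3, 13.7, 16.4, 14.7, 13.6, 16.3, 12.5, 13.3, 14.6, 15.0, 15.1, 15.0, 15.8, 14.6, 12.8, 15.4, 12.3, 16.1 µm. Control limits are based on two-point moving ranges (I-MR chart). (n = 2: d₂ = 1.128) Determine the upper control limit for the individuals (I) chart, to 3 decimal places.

18.915

X̄ = (13.3 + 13.7 + 16.4 + 14.7 + 13.6 + 16.3 + 12.5 + 13.3 + 14.6 + 15.0 + 15.1 + 15.0 + 15.8 + 14.6 + 12.8 + 15.4 + 12.3 + 16.1) / 18 = 14.4722
Moving ranges: 0.4, 2.7, 1.7, 1.1, 2.7, 3.8, 0.8, 1.3, 0.4, 0.1, 0.1, 0.8, 1.2, 1.8, 2.6, 3.1, 3.8; M̄R̄ = 28.4000 / 17 = 1.6706
UCL = X̄ + 3·M̄R̄/d₂ = 14.4722 + 3 × 1.6706 / 1.128 = 18.9153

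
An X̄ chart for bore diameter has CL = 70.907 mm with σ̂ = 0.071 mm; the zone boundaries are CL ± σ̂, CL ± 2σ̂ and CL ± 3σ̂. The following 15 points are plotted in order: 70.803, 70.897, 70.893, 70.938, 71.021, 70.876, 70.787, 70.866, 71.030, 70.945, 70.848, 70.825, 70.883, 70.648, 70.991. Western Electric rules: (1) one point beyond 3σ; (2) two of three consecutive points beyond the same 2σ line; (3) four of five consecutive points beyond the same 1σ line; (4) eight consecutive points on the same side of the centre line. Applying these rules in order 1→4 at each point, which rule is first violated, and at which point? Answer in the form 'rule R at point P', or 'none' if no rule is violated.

Zone of each point (C = within 1σ̂, B = 1σ̂–2σ̂, A = 2σ̂–3σ̂, * = beyond 3σ̂; sign = side of CL): 1:-B, 2:-C, 3:-C, 4:+C, 5:+B, 6:-C, 7:-B, 8:-C, 9:+B, 10:+C, 11:-C, 12:-B, 13:-C, 14:-*, 15:+B
Rule 1 (one point beyond the 3σ limits) is satisfied at point 14.

rule 1 at point 14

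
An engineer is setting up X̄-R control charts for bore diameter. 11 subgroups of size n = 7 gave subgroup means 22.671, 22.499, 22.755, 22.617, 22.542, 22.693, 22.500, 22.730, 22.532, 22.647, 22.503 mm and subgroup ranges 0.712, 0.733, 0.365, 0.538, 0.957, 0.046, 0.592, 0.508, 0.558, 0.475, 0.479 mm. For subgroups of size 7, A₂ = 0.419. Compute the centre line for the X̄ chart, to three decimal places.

X̄̄ = (22.671 + 22.499 + 22.755 + 22.617 + 22.542 + 22.693 + 22.500 + 22.730 + 22.532 + 22.647 + 22.503) / 11 = 248.6890 / 11 = 22.6081
CL = X̄̄ = 22.6081

22.608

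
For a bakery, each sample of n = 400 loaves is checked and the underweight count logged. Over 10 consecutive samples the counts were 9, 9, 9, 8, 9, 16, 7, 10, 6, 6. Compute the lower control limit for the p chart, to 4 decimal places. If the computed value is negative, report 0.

p̄ = Σdᵢ / (k·n) = 89 / (10 × 400) = 0.02225
LCL = p̄ − 3·√(p̄(1−p̄)/n) = 0.02225 − 3 × 0.00737 = 0.00013

0.0001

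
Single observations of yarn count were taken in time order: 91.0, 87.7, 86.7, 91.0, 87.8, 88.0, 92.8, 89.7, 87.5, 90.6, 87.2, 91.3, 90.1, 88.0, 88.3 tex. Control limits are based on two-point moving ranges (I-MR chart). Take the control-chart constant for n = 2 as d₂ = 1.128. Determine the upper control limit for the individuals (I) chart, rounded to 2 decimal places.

96.08

X̄ = (91.0 + 87.7 + 86.7 + 91.0 + 87.8 + 88.0 + 92.8 + 89.7 + 87.5 + 90.6 + 87.2 + 91.3 + 90.1 + 88.0 + 88.3) / 15 = 89.1800
Moving ranges: 3.3, 1.0, 4.3, 3.2, 0.2, 4.8, 3.1, 2.2, 3.1, 3.4, 4.1, 1.2, 2.1, 0.3; M̄R̄ = 36.3000 / 14 = 2.5929
UCL = X̄ + 3·M̄R̄/d₂ = 89.1800 + 3 × 2.5929 / 1.128 = 96.0759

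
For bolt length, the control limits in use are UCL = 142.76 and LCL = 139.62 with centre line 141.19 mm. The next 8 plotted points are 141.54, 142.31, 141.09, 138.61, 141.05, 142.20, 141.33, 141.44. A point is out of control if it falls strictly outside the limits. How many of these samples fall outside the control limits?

Compare each point to [139.62, 142.76]: sample 4 = 138.61 < LCL.

1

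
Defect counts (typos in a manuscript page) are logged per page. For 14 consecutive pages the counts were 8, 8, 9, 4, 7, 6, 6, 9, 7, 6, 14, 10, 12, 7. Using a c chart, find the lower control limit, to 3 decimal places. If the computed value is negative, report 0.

c̄ = (8 + 8 + 9 + 4 + 7 + 6 + 6 + 9 + 7 + 6 + 14 + 10 + 12 + 7) / 14 = 113 / 14 = 8.0714
LCL = c̄ − 3√c̄ = 8.0714 − 3 × 2.8410 = -0.4516 → 0 (cannot be negative)

0.000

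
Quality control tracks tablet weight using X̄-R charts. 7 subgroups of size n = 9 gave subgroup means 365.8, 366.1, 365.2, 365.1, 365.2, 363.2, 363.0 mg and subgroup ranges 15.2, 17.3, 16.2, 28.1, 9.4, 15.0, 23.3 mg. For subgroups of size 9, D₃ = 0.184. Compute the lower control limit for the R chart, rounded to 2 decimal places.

R̄ = (15.2 + 17.3 + 16.2 + 28.1 + 9.4 + 15.0 + 23.3) / 7 = 124.5000 / 7 = 17.7857
LCL_R = D₃·R̄ = 0.184 × 17.7857 = 3.2726

3.27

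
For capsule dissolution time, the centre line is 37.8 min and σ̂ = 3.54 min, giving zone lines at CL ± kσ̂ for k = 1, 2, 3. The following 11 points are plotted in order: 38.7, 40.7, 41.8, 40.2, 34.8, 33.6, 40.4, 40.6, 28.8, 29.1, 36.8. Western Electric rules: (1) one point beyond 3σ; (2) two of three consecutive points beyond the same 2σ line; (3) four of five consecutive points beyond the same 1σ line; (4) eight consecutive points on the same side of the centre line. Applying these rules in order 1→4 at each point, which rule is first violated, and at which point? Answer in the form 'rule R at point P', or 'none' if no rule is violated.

rule 2 at point 10

Zone of each point (C = within 1σ̂, B = 1σ̂–2σ̂, A = 2σ̂–3σ̂, * = beyond 3σ̂; sign = side of CL): 1:+C, 2:+C, 3:+B, 4:+C, 5:-C, 6:-B, 7:+C, 8:+C, 9:-A, 10:-A, 11:-C
Rule 2 (two of three consecutive points beyond the same 2σ limit) is satisfied at point 10.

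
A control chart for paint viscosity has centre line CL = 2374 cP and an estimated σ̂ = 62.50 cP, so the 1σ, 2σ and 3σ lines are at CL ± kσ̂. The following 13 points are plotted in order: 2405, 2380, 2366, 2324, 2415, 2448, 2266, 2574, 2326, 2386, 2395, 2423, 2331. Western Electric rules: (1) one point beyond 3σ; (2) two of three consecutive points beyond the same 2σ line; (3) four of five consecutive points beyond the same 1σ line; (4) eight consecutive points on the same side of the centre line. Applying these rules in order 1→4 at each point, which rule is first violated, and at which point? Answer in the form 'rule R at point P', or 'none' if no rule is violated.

rule 1 at point 8

Zone of each point (C = within 1σ̂, B = 1σ̂–2σ̂, A = 2σ̂–3σ̂, * = beyond 3σ̂; sign = side of CL): 1:+C, 2:+C, 3:-C, 4:-C, 5:+C, 6:+B, 7:-B, 8:+*, 9:-C, 10:+C, 11:+C, 12:+C, 13:-C
Rule 1 (one point beyond the 3σ limits) is satisfied at point 8.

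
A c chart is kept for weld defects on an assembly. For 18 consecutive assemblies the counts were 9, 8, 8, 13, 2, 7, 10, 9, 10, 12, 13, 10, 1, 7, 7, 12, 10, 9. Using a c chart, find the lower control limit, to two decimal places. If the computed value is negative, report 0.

c̄ = (9 + 8 + 8 + 13 + 2 + 7 + 10 + 9 + 10 + 12 + 13 + 10 + 1 + 7 + 7 + 12 + 10 + 9) / 18 = 157 / 18 = 8.7222
LCL = c̄ − 3√c̄ = 8.7222 − 3 × 2.9533 = -0.1378 → 0 (cannot be negative)

0.00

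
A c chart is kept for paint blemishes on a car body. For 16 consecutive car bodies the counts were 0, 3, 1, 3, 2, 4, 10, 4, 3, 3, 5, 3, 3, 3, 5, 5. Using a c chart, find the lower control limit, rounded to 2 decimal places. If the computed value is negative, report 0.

c̄ = (0 + 3 + 1 + 3 + 2 + 4 + 10 + 4 + 3 + 3 + 5 + 3 + 3 + 3 + 5 + 5) / 16 = 57 / 16 = 3.5625
LCL = c̄ − 3√c̄ = 3.5625 − 3 × 1.8875 = -2.0999 → 0 (cannot be negative)

0.00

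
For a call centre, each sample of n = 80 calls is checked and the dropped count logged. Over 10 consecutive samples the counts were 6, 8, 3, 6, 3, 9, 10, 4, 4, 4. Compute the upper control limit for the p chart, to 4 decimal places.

0.1575

p̄ = Σdᵢ / (k·n) = 57 / (10 × 80) = 0.07125
UCL = p̄ + 3·√(p̄(1−p̄)/n) = 0.07125 + 3 × √(0.07125×0.92875/80) = 0.07125 + 3 × 0.02876 = 0.15753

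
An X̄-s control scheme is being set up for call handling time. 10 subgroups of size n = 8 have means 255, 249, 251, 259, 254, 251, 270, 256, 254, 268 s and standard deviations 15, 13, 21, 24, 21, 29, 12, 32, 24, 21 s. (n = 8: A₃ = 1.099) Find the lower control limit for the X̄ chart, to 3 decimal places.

X̄̄ = (255 + 249 + 251 + 259 + 254 + 251 + 270 + 256 + 254 + 268) / 10 = 256.7000
s̄ = (15 + 13 + 21 + 24 + 21 + 29 + 12 + 32 + 24 + 21) / 10 = 21.2000
LCL = X̄̄ − A₃·s̄ = 256.7000 − 1.099 × 21.2000 = 233.4012

233.401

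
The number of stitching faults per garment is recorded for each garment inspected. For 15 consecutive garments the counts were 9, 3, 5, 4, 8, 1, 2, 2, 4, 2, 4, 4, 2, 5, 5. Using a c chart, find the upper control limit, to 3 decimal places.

c̄ = (9 + 3 + 5 + 4 + 8 + 1 + 2 + 2 + 4 + 2 + 4 + 4 + 2 + 5 + 5) / 15 = 60 / 15 = 4.0000
UCL = c̄ + 3√c̄ = 4.0000 + 3 × √4.0000 = 4.0000 + 3 × 2.0000 = 10.0000

10.000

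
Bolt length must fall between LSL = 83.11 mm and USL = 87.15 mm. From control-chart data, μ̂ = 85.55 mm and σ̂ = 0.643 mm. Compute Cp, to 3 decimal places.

Cp = (USL − LSL) / (6σ̂) = (87.15 − 83.11) / (6 × 0.643) = 4.0400 / 3.8580 = 1.0472

1.047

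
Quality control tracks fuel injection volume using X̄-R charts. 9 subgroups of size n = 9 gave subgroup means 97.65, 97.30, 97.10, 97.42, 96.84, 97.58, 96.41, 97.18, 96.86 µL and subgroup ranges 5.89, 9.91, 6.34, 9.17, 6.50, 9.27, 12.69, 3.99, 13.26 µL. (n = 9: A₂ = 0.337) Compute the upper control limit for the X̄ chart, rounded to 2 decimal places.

100.03

X̄̄ = (97.65 + 97.30 + 97.10 + 97.42 + 96.84 + 97.58 + 96.41 + 97.18 + 96.86) / 9 = 874.3400 / 9 = 97.1489
R̄ = (5.89 + 9.91 + 6.34 + 9.17 + 6.50 + 9.27 + 12.69 + 3.99 + 13.26) / 9 = 77.0200 / 9 = 8.5578
UCL = X̄̄ + A₂·R̄ = 97.1489 + 0.337 × 8.5578 = 100.0329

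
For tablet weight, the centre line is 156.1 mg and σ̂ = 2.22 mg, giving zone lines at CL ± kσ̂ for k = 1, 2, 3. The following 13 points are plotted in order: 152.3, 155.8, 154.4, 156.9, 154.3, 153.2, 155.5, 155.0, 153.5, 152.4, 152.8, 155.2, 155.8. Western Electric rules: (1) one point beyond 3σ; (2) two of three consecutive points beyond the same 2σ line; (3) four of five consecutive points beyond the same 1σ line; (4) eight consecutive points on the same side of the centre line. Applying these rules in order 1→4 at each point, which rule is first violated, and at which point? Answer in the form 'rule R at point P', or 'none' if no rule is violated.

rule 4 at point 12

Zone of each point (C = within 1σ̂, B = 1σ̂–2σ̂, A = 2σ̂–3σ̂, * = beyond 3σ̂; sign = side of CL): 1:-B, 2:-C, 3:-C, 4:+C, 5:-C, 6:-B, 7:-C, 8:-C, 9:-B, 10:-B, 11:-B, 12:-C, 13:-C
Rule 4 (eight consecutive points on the same side of the centre line) is satisfied at point 12.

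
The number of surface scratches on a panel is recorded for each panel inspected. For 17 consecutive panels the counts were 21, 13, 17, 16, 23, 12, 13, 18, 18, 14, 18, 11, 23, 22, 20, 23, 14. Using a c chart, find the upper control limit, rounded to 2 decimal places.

29.93

c̄ = (21 + 13 + 17 + 16 + 23 + 12 + 13 + 18 + 18 + 14 + 18 + 11 + 23 + 22 + 20 + 23 + 14) / 17 = 296 / 17 = 17.4118
UCL = c̄ + 3√c̄ = 17.4118 + 3 × √17.4118 = 17.4118 + 3 × 4.1727 = 29.9300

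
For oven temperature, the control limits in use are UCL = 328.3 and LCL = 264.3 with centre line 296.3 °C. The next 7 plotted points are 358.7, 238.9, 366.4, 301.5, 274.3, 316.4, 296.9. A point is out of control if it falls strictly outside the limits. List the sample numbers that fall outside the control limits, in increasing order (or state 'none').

Compare each point to [264.3, 328.3]: sample 1 = 358.7 > UCL; sample 2 = 238.9 < LCL; sample 3 = 366.4 > UCL.

1, 2, 3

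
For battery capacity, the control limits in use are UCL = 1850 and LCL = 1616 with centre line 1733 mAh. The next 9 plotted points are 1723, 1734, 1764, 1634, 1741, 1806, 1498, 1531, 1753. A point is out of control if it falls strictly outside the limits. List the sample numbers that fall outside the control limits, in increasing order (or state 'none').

7, 8

Compare each point to [1616, 1850]: sample 7 = 1498 < LCL; sample 8 = 1531 < LCL.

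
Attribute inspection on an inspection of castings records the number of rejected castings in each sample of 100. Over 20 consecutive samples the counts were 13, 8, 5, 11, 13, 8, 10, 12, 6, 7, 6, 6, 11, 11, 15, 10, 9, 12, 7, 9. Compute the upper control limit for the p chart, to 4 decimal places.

0.1823

p̄ = Σdᵢ / (k·n) = 189 / (20 × 100) = 0.09450
UCL = p̄ + 3·√(p̄(1−p̄)/n) = 0.09450 + 3 × √(0.09450×0.90550/100) = 0.09450 + 3 × 0.02925 = 0.18226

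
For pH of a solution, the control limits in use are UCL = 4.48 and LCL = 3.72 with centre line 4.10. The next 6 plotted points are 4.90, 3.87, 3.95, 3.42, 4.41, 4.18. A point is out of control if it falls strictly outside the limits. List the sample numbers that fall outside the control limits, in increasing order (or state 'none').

1, 4

Compare each point to [3.72, 4.48]: sample 1 = 4.90 > UCL; sample 4 = 3.42 < LCL.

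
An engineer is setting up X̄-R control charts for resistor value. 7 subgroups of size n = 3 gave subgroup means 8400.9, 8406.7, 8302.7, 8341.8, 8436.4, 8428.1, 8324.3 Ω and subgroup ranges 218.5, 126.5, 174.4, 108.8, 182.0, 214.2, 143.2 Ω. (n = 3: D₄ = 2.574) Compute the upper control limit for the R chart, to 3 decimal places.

429.343

R̄ = (218.5 + 126.5 + 174.4 + 108.8 + 182.0 + 214.2 + 143.2) / 7 = 1167.6000 / 7 = 166.8000
UCL_R = D₄·R̄ = 2.574 × 166.8000 = 429.3432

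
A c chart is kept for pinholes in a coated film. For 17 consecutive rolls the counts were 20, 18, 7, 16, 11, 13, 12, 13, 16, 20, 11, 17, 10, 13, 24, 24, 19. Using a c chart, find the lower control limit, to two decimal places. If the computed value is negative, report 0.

c̄ = (20 + 18 + 7 + 16 + 11 + 13 + 12 + 13 + 16 + 20 + 11 + 17 + 10 + 13 + 24 + 24 + 19) / 17 = 264 / 17 = 15.5294
LCL = c̄ − 3√c̄ = 15.5294 − 3 × 3.9407 = 3.7072

3.71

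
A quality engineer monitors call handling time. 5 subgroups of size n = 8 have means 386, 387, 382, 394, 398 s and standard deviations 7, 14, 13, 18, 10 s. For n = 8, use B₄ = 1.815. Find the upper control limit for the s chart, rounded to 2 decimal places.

s̄ = (7 + 14 + 13 + 18 + 10) / 5 = 12.4000
UCL_s = B₄·s̄ = 1.815 × 12.4000 = 22.5060

22.51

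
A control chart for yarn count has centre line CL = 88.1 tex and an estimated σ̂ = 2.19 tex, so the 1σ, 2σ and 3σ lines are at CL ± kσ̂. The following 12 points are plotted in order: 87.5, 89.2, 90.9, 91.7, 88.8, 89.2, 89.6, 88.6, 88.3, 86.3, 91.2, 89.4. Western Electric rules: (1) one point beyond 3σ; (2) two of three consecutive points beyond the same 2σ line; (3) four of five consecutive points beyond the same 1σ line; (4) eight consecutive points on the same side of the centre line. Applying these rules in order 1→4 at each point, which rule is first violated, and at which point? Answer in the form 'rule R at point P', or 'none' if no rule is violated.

rule 4 at point 9

Zone of each point (C = within 1σ̂, B = 1σ̂–2σ̂, A = 2σ̂–3σ̂, * = beyond 3σ̂; sign = side of CL): 1:-C, 2:+C, 3:+B, 4:+B, 5:+C, 6:+C, 7:+C, 8:+C, 9:+C, 10:-C, 11:+B, 12:+C
Rule 4 (eight consecutive points on the same side of the centre line) is satisfied at point 9.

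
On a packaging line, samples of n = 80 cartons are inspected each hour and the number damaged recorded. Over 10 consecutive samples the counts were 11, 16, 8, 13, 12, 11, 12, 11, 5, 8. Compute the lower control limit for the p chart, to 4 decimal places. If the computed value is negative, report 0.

p̄ = Σdᵢ / (k·n) = 107 / (10 × 80) = 0.13375
LCL = p̄ − 3·√(p̄(1−p̄)/n) = 0.13375 − 3 × 0.03806 = 0.01958

0.0196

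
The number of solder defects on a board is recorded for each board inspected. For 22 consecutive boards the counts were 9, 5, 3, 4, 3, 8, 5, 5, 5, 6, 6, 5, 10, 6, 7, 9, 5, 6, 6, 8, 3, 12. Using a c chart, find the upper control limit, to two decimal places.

c̄ = (9 + 5 + 3 + 4 + 3 + 8 + 5 + 5 + 5 + 6 + 6 + 5 + 10 + 6 + 7 + 9 + 5 + 6 + 6 + 8 + 3 + 12) / 22 = 136 / 22 = 6.1818
UCL = c̄ + 3√c̄ = 6.1818 + 3 × √6.1818 = 6.1818 + 3 × 2.4863 = 13.6408

13.64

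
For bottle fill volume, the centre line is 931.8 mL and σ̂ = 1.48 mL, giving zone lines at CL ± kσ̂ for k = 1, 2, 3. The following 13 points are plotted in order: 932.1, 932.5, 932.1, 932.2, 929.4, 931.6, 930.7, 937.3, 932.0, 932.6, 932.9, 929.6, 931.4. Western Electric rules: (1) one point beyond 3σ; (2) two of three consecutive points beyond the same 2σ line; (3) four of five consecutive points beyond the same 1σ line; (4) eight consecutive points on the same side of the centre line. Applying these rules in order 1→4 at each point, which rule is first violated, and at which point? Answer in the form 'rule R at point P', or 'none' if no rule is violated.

Zone of each point (C = within 1σ̂, B = 1σ̂–2σ̂, A = 2σ̂–3σ̂, * = beyond 3σ̂; sign = side of CL): 1:+C, 2:+C, 3:+C, 4:+C, 5:-B, 6:-C, 7:-C, 8:+*, 9:+C, 10:+C, 11:+C, 12:-B, 13:-C
Rule 1 (one point beyond the 3σ limits) is satisfied at point 8.

rule 1 at point 8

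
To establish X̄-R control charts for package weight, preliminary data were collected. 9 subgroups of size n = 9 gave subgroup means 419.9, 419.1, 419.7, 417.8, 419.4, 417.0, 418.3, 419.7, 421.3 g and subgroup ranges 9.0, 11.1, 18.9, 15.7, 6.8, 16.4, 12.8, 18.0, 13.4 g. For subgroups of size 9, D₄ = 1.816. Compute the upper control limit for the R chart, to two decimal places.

24.64

R̄ = (9.0 + 11.1 + 18.9 + 15.7 + 6.8 + 16.4 + 12.8 + 18.0 + 13.4) / 9 = 122.1000 / 9 = 13.5667
UCL_R = D₄·R̄ = 1.816 × 13.5667 = 24.6371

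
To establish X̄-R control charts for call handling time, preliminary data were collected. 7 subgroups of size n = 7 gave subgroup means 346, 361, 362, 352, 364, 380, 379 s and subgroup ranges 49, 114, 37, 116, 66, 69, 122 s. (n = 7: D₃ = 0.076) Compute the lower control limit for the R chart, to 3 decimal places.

6.221

R̄ = (49 + 114 + 37 + 116 + 66 + 69 + 122) / 7 = 573.0000 / 7 = 81.8571
LCL_R = D₃·R̄ = 0.076 × 81.8571 = 6.2211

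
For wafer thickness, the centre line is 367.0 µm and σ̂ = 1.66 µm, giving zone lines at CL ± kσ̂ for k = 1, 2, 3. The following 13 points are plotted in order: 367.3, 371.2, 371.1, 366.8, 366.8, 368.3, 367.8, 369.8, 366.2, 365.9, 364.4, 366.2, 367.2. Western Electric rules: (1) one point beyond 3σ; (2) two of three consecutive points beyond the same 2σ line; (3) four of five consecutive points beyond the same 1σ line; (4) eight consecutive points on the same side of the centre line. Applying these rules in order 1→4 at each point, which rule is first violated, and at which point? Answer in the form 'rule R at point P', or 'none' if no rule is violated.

rule 2 at point 3

Zone of each point (C = within 1σ̂, B = 1σ̂–2σ̂, A = 2σ̂–3σ̂, * = beyond 3σ̂; sign = side of CL): 1:+C, 2:+A, 3:+A, 4:-C, 5:-C, 6:+C, 7:+C, 8:+B, 9:-C, 10:-C, 11:-B, 12:-C, 13:+C
Rule 2 (two of three consecutive points beyond the same 2σ limit) is satisfied at point 3.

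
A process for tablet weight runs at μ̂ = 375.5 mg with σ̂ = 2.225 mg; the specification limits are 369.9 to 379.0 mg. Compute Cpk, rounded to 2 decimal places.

0.52

Cpu = (USL − μ̂) / (3σ̂) = (379.0 − 375.5) / (3 × 2.225) = 0.5243; Cpl = (μ̂ − LSL) / (3σ̂) = (375.5 − 369.9) / (3 × 2.225) = 0.8390; Cpk = min(Cpu, Cpl) = 0.5243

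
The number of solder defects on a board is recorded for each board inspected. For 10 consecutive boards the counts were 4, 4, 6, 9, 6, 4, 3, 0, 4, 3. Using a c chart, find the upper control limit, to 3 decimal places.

c̄ = (4 + 4 + 6 + 9 + 6 + 4 + 3 + 0 + 4 + 3) / 10 = 43 / 10 = 4.3000
UCL = c̄ + 3√c̄ = 4.3000 + 3 × √4.3000 = 4.3000 + 3 × 2.0736 = 10.5209

10.521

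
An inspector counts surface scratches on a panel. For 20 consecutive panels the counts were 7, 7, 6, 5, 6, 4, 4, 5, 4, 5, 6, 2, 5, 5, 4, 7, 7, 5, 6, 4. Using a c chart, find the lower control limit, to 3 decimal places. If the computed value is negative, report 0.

c̄ = (7 + 7 + 6 + 5 + 6 + 4 + 4 + 5 + 4 + 5 + 6 + 2 + 5 + 5 + 4 + 7 + 7 + 5 + 6 + 4) / 20 = 104 / 20 = 5.2000
LCL = c̄ − 3√c̄ = 5.2000 − 3 × 2.2804 = -1.6411 → 0 (cannot be negative)

0.000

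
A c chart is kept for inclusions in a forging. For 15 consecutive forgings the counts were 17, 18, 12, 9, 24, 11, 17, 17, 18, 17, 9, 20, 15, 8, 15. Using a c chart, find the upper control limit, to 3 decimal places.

26.804

c̄ = (17 + 18 + 12 + 9 + 24 + 11 + 17 + 17 + 18 + 17 + 9 + 20 + 15 + 8 + 15) / 15 = 227 / 15 = 15.1333
UCL = c̄ + 3√c̄ = 15.1333 + 3 × √15.1333 = 15.1333 + 3 × 3.8902 = 26.8038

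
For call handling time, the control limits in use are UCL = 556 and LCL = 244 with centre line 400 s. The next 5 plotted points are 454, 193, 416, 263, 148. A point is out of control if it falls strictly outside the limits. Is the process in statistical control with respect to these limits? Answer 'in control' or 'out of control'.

out of control

Compare each point to [244, 556]: sample 2 = 193 < LCL; sample 5 = 148 < LCL.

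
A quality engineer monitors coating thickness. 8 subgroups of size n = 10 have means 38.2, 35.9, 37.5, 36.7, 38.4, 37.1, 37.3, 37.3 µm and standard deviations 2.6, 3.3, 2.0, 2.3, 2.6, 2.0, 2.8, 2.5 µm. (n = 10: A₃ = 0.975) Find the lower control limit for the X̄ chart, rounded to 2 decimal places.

34.85

X̄̄ = (38.2 + 35.9 + 37.5 + 36.7 + 38.4 + 37.1 + 37.3 + 37.3) / 8 = 37.3000
s̄ = (2.6 + 3.3 + 2.0 + 2.3 + 2.6 + 2.0 + 2.8 + 2.5) / 8 = 2.5125
LCL = X̄̄ − A₃·s̄ = 37.3000 − 0.975 × 2.5125 = 34.8503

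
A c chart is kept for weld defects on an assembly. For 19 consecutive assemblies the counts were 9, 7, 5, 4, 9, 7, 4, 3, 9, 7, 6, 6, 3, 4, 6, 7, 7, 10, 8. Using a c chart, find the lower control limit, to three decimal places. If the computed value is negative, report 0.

c̄ = (9 + 7 + 5 + 4 + 9 + 7 + 4 + 3 + 9 + 7 + 6 + 6 + 3 + 4 + 6 + 7 + 7 + 10 + 8) / 19 = 121 / 19 = 6.3684
LCL = c̄ − 3√c̄ = 6.3684 − 3 × 2.5236 = -1.2023 → 0 (cannot be negative)

0.000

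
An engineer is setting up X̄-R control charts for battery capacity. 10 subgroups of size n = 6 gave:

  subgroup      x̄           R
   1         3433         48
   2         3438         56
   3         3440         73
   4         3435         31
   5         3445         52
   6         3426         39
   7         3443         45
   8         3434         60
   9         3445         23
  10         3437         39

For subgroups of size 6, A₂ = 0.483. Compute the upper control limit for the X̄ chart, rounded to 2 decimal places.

X̄̄ = (3433 + 3438 + 3440 + 3435 + 3445 + 3426 + 3443 + 3434 + 3445 + 3437) / 10 = 34376.0000 / 10 = 3437.6000
R̄ = (48 + 56 + 73 + 31 + 52 + 39 + 45 + 60 + 23 + 39) / 10 = 466.0000 / 10 = 46.6000
UCL = X̄̄ + A₂·R̄ = 3437.6000 + 0.483 × 46.6000 = 3460.1078

3460.11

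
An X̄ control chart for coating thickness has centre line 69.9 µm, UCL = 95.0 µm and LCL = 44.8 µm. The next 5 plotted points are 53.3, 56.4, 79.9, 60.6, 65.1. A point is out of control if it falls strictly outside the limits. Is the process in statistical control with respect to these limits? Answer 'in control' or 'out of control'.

All 5 points lie within [44.8, 95.0].

in control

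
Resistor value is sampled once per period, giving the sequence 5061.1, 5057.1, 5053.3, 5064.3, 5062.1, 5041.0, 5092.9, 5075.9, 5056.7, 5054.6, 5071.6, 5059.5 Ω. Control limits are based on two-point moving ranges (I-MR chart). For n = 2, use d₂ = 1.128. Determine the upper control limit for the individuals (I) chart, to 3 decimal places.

X̄ = (5061.1 + 5057.1 + 5053.3 + 5064.3 + 5062.1 + 5041.0 + 5092.9 + 5075.9 + 5056.7 + 5054.6 + 5071.6 + 5059.5) / 12 = 5062.5083
Moving ranges: 4.0, 3.8, 11.0, 2.2, 21.1, 51.9, 17.0, 19.2, 2.1, 17.0, 12.1; M̄R̄ = 161.4000 / 11 = 14.6727
UCL = X̄ + 3·M̄R̄/d₂ = 5062.5083 + 3 × 14.6727 / 1.128 = 5101.5315

5101.532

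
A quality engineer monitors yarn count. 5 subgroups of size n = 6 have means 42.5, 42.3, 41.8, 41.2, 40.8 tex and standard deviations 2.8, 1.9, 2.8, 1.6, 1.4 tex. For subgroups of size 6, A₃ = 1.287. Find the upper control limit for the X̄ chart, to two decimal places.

X̄̄ = (42.5 + 42.3 + 41.8 + 41.2 + 40.8) / 5 = 41.7200
s̄ = (2.8 + 1.9 + 2.8 + 1.6 + 1.4) / 5 = 2.1000
UCL = X̄̄ + A₃·s̄ = 41.7200 + 1.287 × 2.1000 = 44.4227

44.42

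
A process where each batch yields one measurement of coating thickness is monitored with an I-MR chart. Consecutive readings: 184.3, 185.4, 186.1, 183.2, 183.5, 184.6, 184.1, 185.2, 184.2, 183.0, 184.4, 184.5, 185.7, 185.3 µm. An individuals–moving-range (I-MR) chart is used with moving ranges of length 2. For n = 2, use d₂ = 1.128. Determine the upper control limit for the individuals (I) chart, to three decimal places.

X̄ = (184.3 + 185.4 + 186.1 + 183.2 + 183.5 + 184.6 + 184.1 + 185.2 + 184.2 + 183.0 + 184.4 + 184.5 + 185.7 + 185.3) / 14 = 184.5357
Moving ranges: 1.1, 0.7, 2.9, 0.3, 1.1, 0.5, 1.1, 1.0, 1.2, 1.4, 0.1, 1.2, 0.4; M̄R̄ = 13.0000 / 13 = 1.0000
UCL = X̄ + 3·M̄R̄/d₂ = 184.5357 + 3 × 1.0000 / 1.128 = 187.1953

187.195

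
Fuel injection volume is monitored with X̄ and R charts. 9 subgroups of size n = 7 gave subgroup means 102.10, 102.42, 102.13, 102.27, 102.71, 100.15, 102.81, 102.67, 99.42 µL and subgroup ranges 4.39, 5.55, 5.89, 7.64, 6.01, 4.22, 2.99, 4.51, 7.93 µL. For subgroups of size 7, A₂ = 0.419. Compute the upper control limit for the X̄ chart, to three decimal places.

X̄̄ = (102.10 + 102.42 + 102.13 + 102.27 + 102.71 + 100.15 + 102.81 + 102.67 + 99.42) / 9 = 916.6800 / 9 = 101.8533
R̄ = (4.39 + 5.55 + 5.89 + 7.64 + 6.01 + 4.22 + 2.99 + 4.51 + 7.93) / 9 = 49.1300 / 9 = 5.4589
UCL = X̄̄ + A₂·R̄ = 101.8533 + 0.419 × 5.4589 = 104.1406

104.141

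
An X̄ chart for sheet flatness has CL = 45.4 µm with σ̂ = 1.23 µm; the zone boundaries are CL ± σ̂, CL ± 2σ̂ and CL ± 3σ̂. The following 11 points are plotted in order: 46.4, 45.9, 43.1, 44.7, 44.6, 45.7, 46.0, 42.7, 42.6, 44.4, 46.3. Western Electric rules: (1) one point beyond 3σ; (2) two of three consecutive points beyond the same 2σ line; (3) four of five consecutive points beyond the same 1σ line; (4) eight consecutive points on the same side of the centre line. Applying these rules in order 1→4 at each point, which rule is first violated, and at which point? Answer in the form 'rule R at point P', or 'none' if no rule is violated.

Zone of each point (C = within 1σ̂, B = 1σ̂–2σ̂, A = 2σ̂–3σ̂, * = beyond 3σ̂; sign = side of CL): 1:+C, 2:+C, 3:-B, 4:-C, 5:-C, 6:+C, 7:+C, 8:-A, 9:-A, 10:-C, 11:+C
Rule 2 (two of three consecutive points beyond the same 2σ limit) is satisfied at point 9.

rule 2 at point 9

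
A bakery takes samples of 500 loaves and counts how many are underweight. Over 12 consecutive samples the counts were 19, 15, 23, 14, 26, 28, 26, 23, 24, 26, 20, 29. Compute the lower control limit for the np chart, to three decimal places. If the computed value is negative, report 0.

8.770

p̄ = Σdᵢ / (k·n) = 273 / (12 × 500) = 0.04550
LCL = np̄ − 3·√(np̄(1−p̄)) = 22.7500 − 3 × 4.6599 = 8.7702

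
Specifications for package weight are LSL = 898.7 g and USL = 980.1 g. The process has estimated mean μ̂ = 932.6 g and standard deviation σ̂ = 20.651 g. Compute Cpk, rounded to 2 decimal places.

Cpu = (USL − μ̂) / (3σ̂) = (980.1 − 932.6) / (3 × 20.651) = 0.7667; Cpl = (μ̂ − LSL) / (3σ̂) = (932.6 − 898.7) / (3 × 20.651) = 0.5472; Cpk = min(Cpu, Cpl) = 0.5472

0.55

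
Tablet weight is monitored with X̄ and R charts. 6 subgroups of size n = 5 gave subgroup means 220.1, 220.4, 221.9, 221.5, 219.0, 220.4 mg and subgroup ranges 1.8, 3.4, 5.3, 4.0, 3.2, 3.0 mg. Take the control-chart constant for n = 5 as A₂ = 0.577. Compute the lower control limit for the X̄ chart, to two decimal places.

218.56

X̄̄ = (220.1 + 220.4 + 221.9 + 221.5 + 219.0 + 220.4) / 6 = 1323.3000 / 6 = 220.5500
R̄ = (1.8 + 3.4 + 5.3 + 4.0 + 3.2 + 3.0) / 6 = 20.7000 / 6 = 3.4500
LCL = X̄̄ − A₂·R̄ = 220.5500 − 0.577 × 3.4500 = 218.5593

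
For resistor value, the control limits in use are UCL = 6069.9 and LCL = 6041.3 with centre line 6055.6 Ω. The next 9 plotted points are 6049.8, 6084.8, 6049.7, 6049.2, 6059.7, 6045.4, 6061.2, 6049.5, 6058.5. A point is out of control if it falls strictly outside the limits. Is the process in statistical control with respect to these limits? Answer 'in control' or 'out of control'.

Compare each point to [6041.3, 6069.9]: sample 2 = 6084.8 > UCL.

out of control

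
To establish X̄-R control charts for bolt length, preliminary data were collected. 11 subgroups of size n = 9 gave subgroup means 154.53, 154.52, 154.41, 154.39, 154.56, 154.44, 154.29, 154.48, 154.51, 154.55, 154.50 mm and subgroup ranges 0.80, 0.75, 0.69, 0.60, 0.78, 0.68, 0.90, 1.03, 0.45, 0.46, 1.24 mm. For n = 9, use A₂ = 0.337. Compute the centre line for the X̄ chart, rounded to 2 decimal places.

154.47

X̄̄ = (154.53 + 154.52 + 154.41 + 154.39 + 154.56 + 154.44 + 154.29 + 154.48 + 154.51 + 154.55 + 154.50) / 11 = 1699.1800 / 11 = 154.4709
CL = X̄̄ = 154.4709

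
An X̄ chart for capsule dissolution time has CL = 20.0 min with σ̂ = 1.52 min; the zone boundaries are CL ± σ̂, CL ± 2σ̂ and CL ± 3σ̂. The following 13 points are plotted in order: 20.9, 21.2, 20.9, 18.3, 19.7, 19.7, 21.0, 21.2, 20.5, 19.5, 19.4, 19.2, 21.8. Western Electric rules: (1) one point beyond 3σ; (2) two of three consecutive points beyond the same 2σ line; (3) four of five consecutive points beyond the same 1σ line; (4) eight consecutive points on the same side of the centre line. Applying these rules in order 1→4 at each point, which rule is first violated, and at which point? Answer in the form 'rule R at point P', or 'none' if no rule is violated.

none

Zone of each point (C = within 1σ̂, B = 1σ̂–2σ̂, A = 2σ̂–3σ̂, * = beyond 3σ̂; sign = side of CL): 1:+C, 2:+C, 3:+C, 4:-B, 5:-C, 6:-C, 7:+C, 8:+C, 9:+C, 10:-C, 11:-C, 12:-C, 13:+B
No rule fires across all 13 points.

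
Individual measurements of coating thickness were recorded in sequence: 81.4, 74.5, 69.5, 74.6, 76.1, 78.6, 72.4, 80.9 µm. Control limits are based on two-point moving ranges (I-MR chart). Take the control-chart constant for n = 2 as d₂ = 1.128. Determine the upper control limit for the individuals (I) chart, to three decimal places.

89.564

X̄ = (81.4 + 74.5 + 69.5 + 74.6 + 76.1 + 78.6 + 72.4 + 80.9) / 8 = 76.0000
Moving ranges: 6.9, 5.0, 5.1, 1.5, 2.5, 6.2, 8.5; M̄R̄ = 35.7000 / 7 = 5.1000
UCL = X̄ + 3·M̄R̄/d₂ = 76.0000 + 3 × 5.1000 / 1.128 = 89.5638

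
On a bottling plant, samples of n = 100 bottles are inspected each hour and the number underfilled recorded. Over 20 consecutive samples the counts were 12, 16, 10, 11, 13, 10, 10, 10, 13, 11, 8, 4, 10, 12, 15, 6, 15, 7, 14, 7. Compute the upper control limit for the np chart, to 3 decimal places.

19.973

p̄ = Σdᵢ / (k·n) = 214 / (20 × 100) = 0.10700
UCL = np̄ + 3·√(np̄(1−p̄)) = 10.7000 + 3 × √(10.7000×0.89300) = 10.7000 + 3 × 3.0911 = 19.9734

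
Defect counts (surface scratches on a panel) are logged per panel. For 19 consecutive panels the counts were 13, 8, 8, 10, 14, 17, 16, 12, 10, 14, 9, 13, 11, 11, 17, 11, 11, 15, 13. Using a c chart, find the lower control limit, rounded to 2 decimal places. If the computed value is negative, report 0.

c̄ = (13 + 8 + 8 + 10 + 14 + 17 + 16 + 12 + 10 + 14 + 9 + 13 + 11 + 11 + 17 + 11 + 11 + 15 + 13) / 19 = 233 / 19 = 12.2632
LCL = c̄ − 3√c̄ = 12.2632 − 3 × 3.5019 = 1.7575

1.76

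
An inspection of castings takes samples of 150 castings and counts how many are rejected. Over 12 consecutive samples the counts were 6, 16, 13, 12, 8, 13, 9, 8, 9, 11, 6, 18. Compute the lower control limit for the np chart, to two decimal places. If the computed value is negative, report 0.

p̄ = Σdᵢ / (k·n) = 129 / (12 × 150) = 0.07167
LCL = np̄ − 3·√(np̄(1−p̄)) = 10.7500 − 3 × 3.1590 = 1.2729

1.27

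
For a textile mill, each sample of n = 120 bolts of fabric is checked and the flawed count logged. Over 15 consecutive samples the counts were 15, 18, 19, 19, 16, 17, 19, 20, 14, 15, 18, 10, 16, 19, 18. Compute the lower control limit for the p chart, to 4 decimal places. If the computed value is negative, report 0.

p̄ = Σdᵢ / (k·n) = 253 / (15 × 120) = 0.14056
LCL = p̄ − 3·√(p̄(1−p̄)/n) = 0.14056 − 3 × 0.03173 = 0.04537

0.0454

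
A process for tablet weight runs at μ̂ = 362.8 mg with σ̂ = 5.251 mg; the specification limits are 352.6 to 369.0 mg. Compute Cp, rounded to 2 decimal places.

Cp = (USL − LSL) / (6σ̂) = (369.0 − 352.6) / (6 × 5.251) = 16.4000 / 31.5060 = 0.5205

0.52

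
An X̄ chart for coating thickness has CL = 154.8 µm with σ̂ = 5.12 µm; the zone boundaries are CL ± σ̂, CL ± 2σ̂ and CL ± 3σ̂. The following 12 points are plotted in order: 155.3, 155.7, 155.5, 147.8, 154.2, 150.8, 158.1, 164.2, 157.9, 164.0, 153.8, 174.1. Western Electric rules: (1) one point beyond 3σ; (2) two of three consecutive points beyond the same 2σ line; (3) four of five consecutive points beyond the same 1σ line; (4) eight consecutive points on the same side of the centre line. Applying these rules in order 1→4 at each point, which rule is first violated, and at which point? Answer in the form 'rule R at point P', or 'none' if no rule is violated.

Zone of each point (C = within 1σ̂, B = 1σ̂–2σ̂, A = 2σ̂–3σ̂, * = beyond 3σ̂; sign = side of CL): 1:+C, 2:+C, 3:+C, 4:-B, 5:-C, 6:-C, 7:+C, 8:+B, 9:+C, 10:+B, 11:-C, 12:+*
Rule 1 (one point beyond the 3σ limits) is satisfied at point 12.

rule 1 at point 12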